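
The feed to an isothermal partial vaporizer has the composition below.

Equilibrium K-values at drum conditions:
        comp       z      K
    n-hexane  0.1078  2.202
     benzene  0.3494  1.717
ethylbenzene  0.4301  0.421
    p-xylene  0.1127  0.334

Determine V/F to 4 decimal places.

V/F = 0.1094

Material balance + equilibrium reduce to Σ zᵢ(Kᵢ−1)/(1+V/F(Kᵢ−1)) = 0.
g(0) = ΣzᵢKᵢ − 1 = 0.0560 and g(1) = 1 − Σzᵢ/Kᵢ = -0.6115, so a root lies in (0, 1).
Newton iteration, V/F⁰ = 0.47:
  V/F = 0.4700: g = -0.18122, g' = -0.5422 → V/F = 0.1358
  V/F = 0.1358: g = -0.01309, g' = -0.4945 → V/F = 0.1093
  V/F = 0.1093: g = 0.00005, g' = -0.4986 → V/F = 0.1094
Converged at V/F = 0.1094.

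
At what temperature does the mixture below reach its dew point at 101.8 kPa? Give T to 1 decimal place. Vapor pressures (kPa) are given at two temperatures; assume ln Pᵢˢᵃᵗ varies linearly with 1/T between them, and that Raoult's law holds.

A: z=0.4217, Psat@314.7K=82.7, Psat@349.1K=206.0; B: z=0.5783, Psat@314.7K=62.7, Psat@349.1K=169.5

Dew-point temperature: Σzᵢ·P/Pᵢˢᵃᵗ(T) = 1. Interpolate ln Pᵢˢᵃᵗ = aᵢ + bᵢ/T.
  T = 314.7 K: ΣzᵢP/Pᵢˢᵃᵗ = 1.4580
  T = 349.1 K: ΣzᵢP/Pᵢˢᵃᵗ = 0.5557
  T = 331.9 K: ΣzᵢP/Pᵢˢᵃᵗ = 0.8777
  T = 323.3 K: ΣzᵢP/Pᵢˢᵃᵗ = 1.1236
  T = 327.6 K: ΣzᵢP/Pᵢˢᵃᵗ = 0.9915
  T = 325.5 K: ΣzᵢP/Pᵢˢᵃᵗ = 1.0535
Interpolating between 325.5 K and 327.6 K gives T ≈ 327.3 K.

T = 327.3 K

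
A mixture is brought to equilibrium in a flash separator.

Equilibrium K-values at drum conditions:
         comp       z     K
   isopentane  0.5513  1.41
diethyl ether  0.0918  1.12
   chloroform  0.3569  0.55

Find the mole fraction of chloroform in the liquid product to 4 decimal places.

Rachford–Rice: g(V/F) = Σ zᵢ(Kᵢ−1)/(1+V/F(Kᵢ−1)) = 0.
Feasibility: ΣzᵢKᵢ = 1.0764, Σzᵢ/Kᵢ = 1.1219 — both > 1, two phases present.
Iterate (Newton) starting at V/F = 0.33:
  V/F = 0.3300: g = 0.02108, g' = -0.1728 → V/F = 0.4520
  V/F = 0.4520: g = -0.00047, g' = -0.1810 → V/F = 0.4494
Converged at V/F = 0.4494.
Compositions from xᵢ = zᵢ/(1+V/F(Kᵢ−1)), yᵢ = Kᵢxᵢ:
  isopentane: x = 0.4655, y = 0.6564
  diethyl ether: x = 0.0871, y = 0.0976
  chloroform: x = 0.4474, y = 0.2461

x_chloroform = 0.4474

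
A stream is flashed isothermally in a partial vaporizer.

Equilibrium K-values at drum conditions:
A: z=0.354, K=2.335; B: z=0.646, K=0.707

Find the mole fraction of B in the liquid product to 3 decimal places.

Let ψ = V/F and solve Σ zᵢ(Kᵢ−1)/(1+ψ(Kᵢ−1)) = 0.
Feasibility: ΣzᵢKᵢ = 1.283, Σzᵢ/Kᵢ = 1.065 — both > 1, two phases present.
Binary case is linear: z₁(K₁−1)(1+ψ(K₂−1)) + z₂(K₂−1)(1+ψ(K₁−1)) = 0
⇒ ψ = [z₁(K₁−1)+z₂(K₂−1)] / [−(K₁−1)(K₂−1)] = 0.2833/0.3912 = 0.724
Compositions from xᵢ = zᵢ/(1+ψ(Kᵢ−1)), yᵢ = Kᵢxᵢ:
  A: x = 0.180, y = 0.420
  B: x = 0.820, y = 0.580

x_B = 0.820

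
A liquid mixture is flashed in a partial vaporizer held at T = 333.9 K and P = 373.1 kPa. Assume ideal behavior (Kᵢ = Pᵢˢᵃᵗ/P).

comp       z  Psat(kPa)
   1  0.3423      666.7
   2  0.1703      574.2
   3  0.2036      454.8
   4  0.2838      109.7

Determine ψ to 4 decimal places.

ψ = 0.4920

Raoult's law: Kᵢ = Pᵢˢᵃᵗ/P = Pᵢˢᵃᵗ/373.1.
  K_1 = 666.7/373.1 = 1.786920, K_2 = 574.2/373.1 = 1.538998, K_3 = 454.8/373.1 = 1.218976, K_4 = 109.7/373.1 = 0.294023
Material balance + equilibrium reduce to Σ zᵢ(Kᵢ−1)/(1+ψ(Kᵢ−1)) = 0.
Check two-phase: ΣzᵢKᵢ = 1.2054 > 1 and Σzᵢ/Kᵢ = 1.4345 > 1, so g(0) = 0.2054 > 0 and g(1) = -0.4345 < 0.
Newton iteration, ψ⁰ = 0.46:
  ψ = 0.4600: g = 0.01512, g' = -0.4643 → ψ = 0.4926
  ψ = 0.4926: g = -0.00027, g' = -0.4814 → ψ = 0.4920
Converged at ψ = 0.4920.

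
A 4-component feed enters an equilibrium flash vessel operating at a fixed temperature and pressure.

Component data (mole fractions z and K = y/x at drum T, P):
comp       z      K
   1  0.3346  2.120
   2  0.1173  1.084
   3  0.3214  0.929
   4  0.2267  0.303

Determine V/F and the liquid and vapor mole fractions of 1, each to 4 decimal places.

Rachford–Rice: g(V/F) = Σ zᵢ(Kᵢ−1)/(1+V/F(Kᵢ−1)) = 0.
Feasibility: ΣzᵢKᵢ = 1.2038, Σzᵢ/Kᵢ = 1.3602 — both > 1, two phases present.
Newton–Raphson from V/F = 0.51:
  V/F = 0.5100: g = -0.02087, g' = -0.4376 → V/F = 0.4623
  V/F = 0.4623: g = -0.00033, g' = -0.4244 → V/F = 0.4615
Converged at V/F = 0.4615.
Compositions from xᵢ = zᵢ/(1+V/F(Kᵢ−1)), yᵢ = Kᵢxᵢ:
  1: x = 0.2206, y = 0.4676
  2: x = 0.1129, y = 0.1224
  3: x = 0.3323, y = 0.3087
  4: x = 0.3342, y = 0.1013

V/F = 0.4615, x_1 = 0.2206, y_1 = 0.4676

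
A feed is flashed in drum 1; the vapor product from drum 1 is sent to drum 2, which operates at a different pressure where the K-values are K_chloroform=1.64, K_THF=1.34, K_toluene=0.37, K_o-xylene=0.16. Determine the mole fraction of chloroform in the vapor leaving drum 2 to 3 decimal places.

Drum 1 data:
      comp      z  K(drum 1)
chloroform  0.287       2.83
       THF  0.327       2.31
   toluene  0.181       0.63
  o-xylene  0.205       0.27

Drum 1:
Newton–Raphson from ψ₁ = 0.5:
  ψ₁ = 0.500: g = 0.2153, g' = -0.775 → ψ₁ = 0.778
  ψ₁ = 0.778: g = -0.0113, g' = -0.935 → ψ₁ = 0.766
Converged at ψ₁ = 0.766.
Drum-1 compositions:
  chloroform: x = 0.120, y = 0.338
  THF: x = 0.163, y = 0.377
  toluene: x = 0.253, y = 0.159
  o-xylene: x = 0.465, y = 0.125
Drum-2 feed = drum-1 vapor: z₂ = (0.3383, 0.3772, 0.1591, 0.1255).
Drum 2:
Material balance + equilibrium reduce to Σ zᵢ(Kᵢ−1)/(1+ψ₂(Kᵢ−1)) = 0.
Check two-phase: ΣzᵢKᵢ = 1.139 > 1 and Σzᵢ/Kᵢ = 1.702 > 1, so g(0) = 0.139 > 0 and g(1) = -0.702 < 0.
Newton–Raphson from ψ₂ = 0.53:
  ψ₂ = 0.530: g = -0.0701, g' = -0.538 → ψ₂ = 0.400
  ψ₂ = 0.400: g = -0.0074, g' = -0.435 → ψ₂ = 0.383
Converged at ψ₂ = 0.383.
  chloroform: x = 0.272, y = 0.446
  THF: x = 0.334, y = 0.447
  toluene: x = 0.210, y = 0.078
  o-xylene: x = 0.185, y = 0.030

y_chloroform (drum 2) = 0.446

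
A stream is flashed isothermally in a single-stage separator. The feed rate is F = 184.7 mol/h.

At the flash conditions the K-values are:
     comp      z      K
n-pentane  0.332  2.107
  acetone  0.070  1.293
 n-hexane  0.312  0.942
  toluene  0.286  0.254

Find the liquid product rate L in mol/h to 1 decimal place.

L = 128.7 mol/h

Material balance + equilibrium reduce to Σ zᵢ(Kᵢ−1)/(1+V/F(Kᵢ−1)) = 0.
g(0) = ΣzᵢKᵢ − 1 = 0.157 and g(1) = 1 − Σzᵢ/Kᵢ = -0.669, so a root lies in (0, 1).
Iterate (Newton) starting at V/F = 0.5:
  V/F = 0.500: g = -0.1044, g' = -0.579 → V/F = 0.320
  V/F = 0.320: g = -0.0084, g' = -0.503 → V/F = 0.303
Converged at V/F = 0.303.
Then V = V/F·F = 0.3029·184.7 = 56.0 mol/h and L = F − V = 128.7 mol/h.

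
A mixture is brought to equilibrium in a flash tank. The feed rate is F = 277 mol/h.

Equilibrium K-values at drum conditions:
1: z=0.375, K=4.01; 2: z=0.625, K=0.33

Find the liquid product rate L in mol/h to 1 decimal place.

Rachford–Rice: g(ψ) = Σ zᵢ(Kᵢ−1)/(1+ψ(Kᵢ−1)) = 0.
Feasibility: ΣzᵢKᵢ = 1.710, Σzᵢ/Kᵢ = 1.987 — both > 1, two phases present.
Binary case is linear: z₁(K₁−1)(1+ψ(K₂−1)) + z₂(K₂−1)(1+ψ(K₁−1)) = 0
⇒ ψ = [z₁(K₁−1)+z₂(K₂−1)] / [−(K₁−1)(K₂−1)] = 0.7100/2.0167 = 0.352
Then V = ψ·F = 0.3521·277 = 97.5 mol/h and L = F − V = 179.5 mol/h.

L = 179.5 mol/h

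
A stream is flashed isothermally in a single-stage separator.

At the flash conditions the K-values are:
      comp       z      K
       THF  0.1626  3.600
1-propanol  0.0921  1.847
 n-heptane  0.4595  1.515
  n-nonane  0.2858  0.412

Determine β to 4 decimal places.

Material balance + equilibrium reduce to Σ zᵢ(Kᵢ−1)/(1+β(Kᵢ−1)) = 0.
g(0) = ΣzᵢKᵢ − 1 = 0.5694 and g(1) = 1 − Σzᵢ/Kᵢ = -0.0920, so a root lies in (0, 1).
Newton–Raphson from β = 0.64:
  β = 0.6400: g = 0.11781, g' = -0.5056 → β = 0.8730
  β = 0.8730: g = -0.00791, g' = -0.5998 → β = 0.8598
  β = 0.8598: g = -0.00007, g' = -0.5899 → β = 0.8597
Converged at β = 0.8597.

β = 0.8597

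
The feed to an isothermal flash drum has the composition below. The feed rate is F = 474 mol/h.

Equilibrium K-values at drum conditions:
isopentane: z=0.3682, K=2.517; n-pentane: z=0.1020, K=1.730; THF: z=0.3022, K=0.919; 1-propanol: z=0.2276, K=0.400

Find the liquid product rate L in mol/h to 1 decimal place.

Iterate (Newton) starting at ψ = 0.44:
  ψ = 0.4400: g = 0.18040, g' = -0.4893 → ψ = 0.8087
  ψ = 0.8087: g = 0.00617, g' = -0.5038 → ψ = 0.8210
  ψ = 0.8210: g = -0.00004, g' = -0.5098 → ψ = 0.8209
Converged at ψ = 0.8209.
Then V = ψ·F = 0.8209·474 = 389.1 mol/h and L = F − V = 84.9 mol/h.

L = 84.9 mol/h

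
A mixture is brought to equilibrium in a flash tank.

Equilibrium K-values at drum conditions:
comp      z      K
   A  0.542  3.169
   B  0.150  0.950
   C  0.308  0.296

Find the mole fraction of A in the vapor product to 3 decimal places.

Rachford–Rice: g(ψ) = Σ zᵢ(Kᵢ−1)/(1+ψ(Kᵢ−1)) = 0.
Feasibility: ΣzᵢKᵢ = 1.951, Σzᵢ/Kᵢ = 1.369 — both > 1, two phases present.
Newton–Raphson from ψ = 0.5:
  ψ = 0.500: g = 0.2217, g' = -0.951 → ψ = 0.733
  ψ = 0.733: g = -0.0020, g' = -1.032 → ψ = 0.731
Converged at ψ = 0.731.
Compositions from xᵢ = zᵢ/(1+ψ(Kᵢ−1)), yᵢ = Kᵢxᵢ:
  A: x = 0.210, y = 0.664
  B: x = 0.156, y = 0.148
  C: x = 0.635, y = 0.188

y_A = 0.664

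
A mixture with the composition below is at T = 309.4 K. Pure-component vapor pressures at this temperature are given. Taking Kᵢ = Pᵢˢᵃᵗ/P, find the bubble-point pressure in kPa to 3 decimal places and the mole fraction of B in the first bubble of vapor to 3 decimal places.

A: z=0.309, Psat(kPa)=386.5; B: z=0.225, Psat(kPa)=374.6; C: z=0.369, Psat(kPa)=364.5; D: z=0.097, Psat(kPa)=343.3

Pbub = 371.514 kPa, y_B = 0.227

At the bubble point ψ → 0, so ΣzᵢKᵢ = 1 with Kᵢ = Pᵢˢᵃᵗ/P ⇒ P = ΣzᵢPᵢˢᵃᵗ.
P = 0.309·386.5 + 0.225·374.6 + 0.369·364.5 + 0.097·343.3 = 371.514 kPa
yᵢ = zᵢPᵢˢᵃᵗ/P ⇒ y_B = 0.225·374.6/371.514 = 0.227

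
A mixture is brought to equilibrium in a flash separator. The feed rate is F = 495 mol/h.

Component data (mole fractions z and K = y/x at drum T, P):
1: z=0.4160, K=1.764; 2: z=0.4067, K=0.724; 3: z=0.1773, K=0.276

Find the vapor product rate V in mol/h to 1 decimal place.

V = 108.8 mol/h

Let ψ = V/F and solve Σ zᵢ(Kᵢ−1)/(1+ψ(Kᵢ−1)) = 0.
Check two-phase: ΣzᵢKᵢ = 1.0772 > 1 and Σzᵢ/Kᵢ = 1.4400 > 1, so g(0) = 0.0772 > 0 and g(1) = -0.4400 < 0.
Newton–Raphson from ψ = 0.5:
  ψ = 0.5000: g = -0.10144, g' = -0.3971 → ψ = 0.2446
  ψ = 0.2446: g = -0.00857, g' = -0.3452 → ψ = 0.2197
Converged at ψ = 0.2197.
Then V = ψ·F = 0.2197·495 = 108.8 mol/h and L = F − V = 386.2 mol/h.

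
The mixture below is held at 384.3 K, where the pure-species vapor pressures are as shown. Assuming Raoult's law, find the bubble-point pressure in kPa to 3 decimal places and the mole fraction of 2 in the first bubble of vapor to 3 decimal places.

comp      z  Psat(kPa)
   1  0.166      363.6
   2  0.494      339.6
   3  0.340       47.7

At the bubble point ψ → 0, so ΣzᵢKᵢ = 1 with Kᵢ = Pᵢˢᵃᵗ/P ⇒ P = ΣzᵢPᵢˢᵃᵗ.
P = 0.166·363.6 + 0.494·339.6 + 0.340·47.7 = 244.338 kPa
yᵢ = zᵢPᵢˢᵃᵗ/P ⇒ y_2 = 0.494·339.6/244.338 = 0.687

Pbub = 244.338 kPa, y_2 = 0.687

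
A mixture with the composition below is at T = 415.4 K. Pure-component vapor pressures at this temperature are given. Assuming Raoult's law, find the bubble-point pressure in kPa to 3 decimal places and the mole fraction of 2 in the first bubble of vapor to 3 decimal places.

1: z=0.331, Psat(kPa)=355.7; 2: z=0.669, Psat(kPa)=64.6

Pbub = 160.954 kPa, y_2 = 0.269

At the bubble point ψ → 0, so ΣzᵢKᵢ = 1 with Kᵢ = Pᵢˢᵃᵗ/P ⇒ P = ΣzᵢPᵢˢᵃᵗ.
P = 0.331·355.7 + 0.669·64.6 = 160.954 kPa
yᵢ = zᵢPᵢˢᵃᵗ/P ⇒ y_2 = 0.669·64.6/160.954 = 0.269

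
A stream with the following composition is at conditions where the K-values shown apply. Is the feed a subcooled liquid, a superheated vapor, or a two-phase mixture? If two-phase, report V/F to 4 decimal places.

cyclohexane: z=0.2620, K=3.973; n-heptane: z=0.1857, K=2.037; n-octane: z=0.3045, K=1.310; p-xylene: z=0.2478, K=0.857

ΣzᵢKᵢ = 2.0305; Σzᵢ/Kᵢ = 0.6787.
Since Σzᵢ/Kᵢ < 1 the mixture is above its dew point — single vapor phase.

superheated vapor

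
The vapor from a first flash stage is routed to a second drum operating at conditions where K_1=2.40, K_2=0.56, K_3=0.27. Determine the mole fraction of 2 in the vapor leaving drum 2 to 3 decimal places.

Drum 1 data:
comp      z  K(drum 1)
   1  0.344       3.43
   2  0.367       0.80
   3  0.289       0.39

y_2 (drum 2) = 0.243

Drum 1:
Iterate (Newton) starting at ψ₁ = 0.5:
  ψ₁ = 0.500: g = 0.0422, g' = -0.655 → ψ₁ = 0.564
  ψ₁ = 0.564: g = 0.0009, g' = -0.630 → ψ₁ = 0.566
Converged at ψ₁ = 0.566.
Drum-1 compositions:
  1: x = 0.145, y = 0.497
  2: x = 0.414, y = 0.331
  3: x = 0.441, y = 0.172
Drum-2 feed = drum-1 vapor: z₂ = (0.4968, 0.3311, 0.1721).
Drum 2:
Let ψ₂ = V/F and solve Σ zᵢ(Kᵢ−1)/(1+ψ₂(Kᵢ−1)) = 0.
g(0) = ΣzᵢKᵢ − 1 = 0.424 and g(1) = 1 − Σzᵢ/Kᵢ = -0.436, so a root lies in (0, 1).
Newton iteration, ψ₂⁰ = 0.39:
  ψ₂ = 0.390: g = 0.0984, g' = -0.680 → ψ₂ = 0.535
  ψ₂ = 0.535: g = 0.0012, g' = -0.675 → ψ₂ = 0.536
Converged at ψ₂ = 0.536.
  1: x = 0.284, y = 0.681
  2: x = 0.433, y = 0.243
  3: x = 0.283, y = 0.076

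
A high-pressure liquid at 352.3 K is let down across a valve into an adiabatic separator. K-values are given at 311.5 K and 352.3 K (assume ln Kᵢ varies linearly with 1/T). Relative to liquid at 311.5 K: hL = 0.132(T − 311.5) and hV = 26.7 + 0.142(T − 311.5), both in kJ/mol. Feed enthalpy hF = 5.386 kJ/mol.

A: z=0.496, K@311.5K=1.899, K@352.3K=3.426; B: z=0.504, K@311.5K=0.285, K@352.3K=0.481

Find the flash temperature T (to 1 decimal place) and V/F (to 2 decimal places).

Adiabatic flash: solve Rachford–Rice at each trial T, then check hF = ψ·hV(T) + (1−ψ)·hL(T).
  T = 311.5 K: K = (1.899, 0.285), RR gives ψ = 0.133, H_out = 3.553 kJ/mol
  T = 352.3 K: K = (3.426, 0.481), RR gives ψ = 0.748, H_out = 25.661 kJ/mol
  T = 331.9 K: K = (2.597, 0.376), RR gives ψ = 0.480, H_out = 15.598 kJ/mol
  T = 321.7 K: K = (2.232, 0.329), RR gives ψ = 0.330, H_out = 10.191 kJ/mol
  T = 316.6 K: K = (2.061, 0.307), RR gives ψ = 0.240, H_out = 7.104 kJ/mol
  T = 314.1 K: K = (1.981, 0.296), RR gives ψ = 0.191, H_out = 5.436 kJ/mol
  T = 312.8 K: K = (1.940, 0.290), RR gives ψ = 0.163, H_out = 4.515 kJ/mol
Linear interpolation between T = 312.8 (H_out = 4.515) and T = 314.1 (H_out = 5.436) on hF = 5.386 gives T ≈ 314.0 K, at which ψ = 0.19.

T = 314.0 K, V/F = 0.19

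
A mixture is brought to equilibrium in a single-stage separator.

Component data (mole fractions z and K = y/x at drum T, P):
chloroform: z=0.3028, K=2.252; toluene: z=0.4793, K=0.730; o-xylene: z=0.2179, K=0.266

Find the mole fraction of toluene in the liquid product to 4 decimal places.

x_toluene = 0.5008

Rachford–Rice: g(V/F) = Σ zᵢ(Kᵢ−1)/(1+V/F(Kᵢ−1)) = 0.
Feasibility: ΣzᵢKᵢ = 1.0898, Σzᵢ/Kᵢ = 1.6102 — both > 1, two phases present.
Newton–Raphson from V/F = 0.51:
  V/F = 0.5100: g = -0.17434, g' = -0.5237 → V/F = 0.1771
  V/F = 0.1771: g = -0.00944, g' = -0.5116 → V/F = 0.1586
  V/F = 0.1586: g = 0.00007, g' = -0.5189 → V/F = 0.1588
Converged at V/F = 0.1588.
Compositions from xᵢ = zᵢ/(1+V/F(Kᵢ−1)), yᵢ = Kᵢxᵢ:
  chloroform: x = 0.2526, y = 0.5688
  toluene: x = 0.5008, y = 0.3656
  o-xylene: x = 0.2466, y = 0.0656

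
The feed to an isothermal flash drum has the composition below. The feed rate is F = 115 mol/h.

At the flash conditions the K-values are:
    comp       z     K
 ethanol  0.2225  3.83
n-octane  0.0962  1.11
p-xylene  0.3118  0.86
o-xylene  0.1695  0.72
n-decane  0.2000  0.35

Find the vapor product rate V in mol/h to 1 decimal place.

V = 52.3 mol/h

Rachford–Rice: g(ψ) = Σ zᵢ(Kᵢ−1)/(1+ψ(Kᵢ−1)) = 0.
Check two-phase: ΣzᵢKᵢ = 1.4191 > 1 and Σzᵢ/Kᵢ = 1.3142 > 1, so g(0) = 0.4191 > 0 and g(1) = -0.3142 < 0.
Newton–Raphson from ψ = 0.62:
  ψ = 0.6200: g = -0.08449, g' = -0.4997 → ψ = 0.4509
  ψ = 0.4509: g = 0.00191, g' = -0.5385 → ψ = 0.4545
Converged at ψ = 0.4545.
Then V = ψ·F = 0.4545·115 = 52.3 mol/h and L = F − V = 62.7 mol/h.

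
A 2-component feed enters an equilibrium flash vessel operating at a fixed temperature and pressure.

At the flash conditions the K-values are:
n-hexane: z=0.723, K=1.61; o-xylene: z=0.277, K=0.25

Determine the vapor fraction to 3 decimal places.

ψ = 0.510

Let ψ = V/F and solve Σ zᵢ(Kᵢ−1)/(1+ψ(Kᵢ−1)) = 0.
Feasibility: ΣzᵢKᵢ = 1.233, Σzᵢ/Kᵢ = 1.557 — both > 1, two phases present.
Binary case is linear: z₁(K₁−1)(1+ψ(K₂−1)) + z₂(K₂−1)(1+ψ(K₁−1)) = 0
⇒ ψ = [z₁(K₁−1)+z₂(K₂−1)] / [−(K₁−1)(K₂−1)] = 0.2333/0.4575 = 0.510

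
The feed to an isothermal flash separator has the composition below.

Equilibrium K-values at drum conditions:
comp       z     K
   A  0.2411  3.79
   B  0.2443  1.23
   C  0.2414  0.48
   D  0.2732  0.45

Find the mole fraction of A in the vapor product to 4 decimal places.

y_A = 0.4167

Material balance + equilibrium reduce to Σ zᵢ(Kᵢ−1)/(1+β(Kᵢ−1)) = 0.
Feasibility: ΣzᵢKᵢ = 1.4531, Σzᵢ/Kᵢ = 1.3723 — both > 1, two phases present.
Newton–Raphson from β = 0.5:
  β = 0.5000: g = -0.04563, g' = -0.6140 → β = 0.4257
  β = 0.4257: g = 0.00125, g' = -0.6514 → β = 0.4276
Converged at β = 0.4276.
Compositions from xᵢ = zᵢ/(1+β(Kᵢ−1)), yᵢ = Kᵢxᵢ:
  A: x = 0.1099, y = 0.4167
  B: x = 0.2224, y = 0.2736
  C: x = 0.3104, y = 0.1490
  D: x = 0.3572, y = 0.1607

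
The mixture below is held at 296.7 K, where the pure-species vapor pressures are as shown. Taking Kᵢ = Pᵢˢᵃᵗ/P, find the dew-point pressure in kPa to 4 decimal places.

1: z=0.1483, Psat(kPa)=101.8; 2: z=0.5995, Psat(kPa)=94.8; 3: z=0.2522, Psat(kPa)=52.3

Pdew = 79.3475 kPa

At the dew point ψ → 1, so Σzᵢ/Kᵢ = 1 with Kᵢ = Pᵢˢᵃᵗ/P ⇒ 1/P = Σzᵢ/Pᵢˢᵃᵗ.
1/P = 0.1483/101.8 + 0.5995/94.8 + 0.2522/52.3 = 0.0126028 ⇒ P = 79.3475 kPa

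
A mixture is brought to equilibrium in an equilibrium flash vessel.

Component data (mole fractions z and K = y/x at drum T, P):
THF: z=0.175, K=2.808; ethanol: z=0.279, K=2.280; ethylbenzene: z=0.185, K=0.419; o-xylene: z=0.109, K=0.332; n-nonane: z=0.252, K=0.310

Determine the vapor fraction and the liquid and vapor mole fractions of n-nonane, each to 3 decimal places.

ψ = 0.327, x_n-nonane = 0.325, y_n-nonane = 0.101

Material balance + equilibrium reduce to Σ zᵢ(Kᵢ−1)/(1+ψ(Kᵢ−1)) = 0.
g(0) = ΣzᵢKᵢ − 1 = 0.319 and g(1) = 1 − Σzᵢ/Kᵢ = -0.767, so a root lies in (0, 1).
Newton iteration, ψ⁰ = 0.5:
  ψ = 0.500: g = -0.1424, g' = -0.841 → ψ = 0.331
  ψ = 0.331: g = -0.0029, g' = -0.827 → ψ = 0.327
Converged at ψ = 0.327.
Compositions from xᵢ = zᵢ/(1+ψ(Kᵢ−1)), yᵢ = Kᵢxᵢ:
  THF: x = 0.110, y = 0.309
  ethanol: x = 0.197, y = 0.448
  ethylbenzene: x = 0.228, y = 0.096
  o-xylene: x = 0.139, y = 0.046
  n-nonane: x = 0.325, y = 0.101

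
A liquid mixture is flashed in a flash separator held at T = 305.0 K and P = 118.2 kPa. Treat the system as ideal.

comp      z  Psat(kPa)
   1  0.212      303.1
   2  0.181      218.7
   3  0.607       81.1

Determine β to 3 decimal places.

Raoult's law: Kᵢ = Pᵢˢᵃᵗ/P = Pᵢˢᵃᵗ/118.2.
  K_1 = 303.1/118.2 = 2.56430, K_2 = 218.7/118.2 = 1.85025, K_3 = 81.1/118.2 = 0.68613
Let β = V/F and solve Σ zᵢ(Kᵢ−1)/(1+β(Kᵢ−1)) = 0.
Check two-phase: ΣzᵢKᵢ = 1.295 > 1 and Σzᵢ/Kᵢ = 1.065 > 1, so g(0) = 0.295 > 0 and g(1) = -0.065 < 0.
Newton iteration, β⁰ = 0.41:
  β = 0.410: g = 0.0975, g' = -0.343 → β = 0.694
  β = 0.694: g = 0.0122, g' = -0.269 → β = 0.739
  β = 0.739: g = 0.0002, g' = -0.262 → β = 0.740
Converged at β = 0.740.

β = 0.740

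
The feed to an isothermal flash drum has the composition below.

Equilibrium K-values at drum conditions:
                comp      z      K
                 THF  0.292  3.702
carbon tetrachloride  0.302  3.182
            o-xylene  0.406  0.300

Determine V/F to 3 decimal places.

Newton iteration, V/F⁰ = 0.68:
  V/F = 0.680: g = 0.0010, g' = -1.222 → V/F = 0.681
Converged at V/F = 0.681.

V/F = 0.681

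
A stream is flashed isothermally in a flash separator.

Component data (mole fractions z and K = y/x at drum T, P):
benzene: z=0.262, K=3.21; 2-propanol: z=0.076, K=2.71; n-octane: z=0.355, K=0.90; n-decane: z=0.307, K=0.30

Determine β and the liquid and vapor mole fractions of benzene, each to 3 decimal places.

Let β = V/F and solve Σ zᵢ(Kᵢ−1)/(1+β(Kᵢ−1)) = 0.
g(0) = ΣzᵢKᵢ − 1 = 0.459 and g(1) = 1 − Σzᵢ/Kᵢ = -0.527, so a root lies in (0, 1).
Newton iteration, β⁰ = 0.5:
  β = 0.500: g = -0.0229, g' = -0.713 → β = 0.468
Converged at β = 0.468.
Compositions from xᵢ = zᵢ/(1+β(Kᵢ−1)), yᵢ = Kᵢxᵢ:
  benzene: x = 0.129, y = 0.413
  2-propanol: x = 0.042, y = 0.114
  n-octane: x = 0.372, y = 0.335
  n-decane: x = 0.457, y = 0.137

β = 0.468, x_benzene = 0.129, y_benzene = 0.413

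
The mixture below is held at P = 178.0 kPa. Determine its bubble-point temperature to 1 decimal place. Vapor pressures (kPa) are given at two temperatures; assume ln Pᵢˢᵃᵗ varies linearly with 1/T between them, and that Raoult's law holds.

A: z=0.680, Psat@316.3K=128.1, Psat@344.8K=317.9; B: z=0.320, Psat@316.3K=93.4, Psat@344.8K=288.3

T = 328.1 K

Bubble-point temperature: ΣzᵢPᵢˢᵃᵗ(T) = P. Interpolate ln Pᵢˢᵃᵗ = aᵢ + bᵢ/T.
  T = 316.3 K: ΣzᵢPᵢˢᵃᵗ = 117.00 kPa
  T = 344.8 K: ΣzᵢPᵢˢᵃᵗ = 308.43 kPa
  T = 330.6 K: ΣzᵢPᵢˢᵃᵗ = 194.07 kPa
  T = 323.5 K: ΣzᵢPᵢˢᵃᵗ = 151.75 kPa
  T = 327.1 K: ΣzᵢPᵢˢᵃᵗ = 172.12 kPa
  T = 328.9 K: ΣzᵢPᵢˢᵃᵗ = 183.14 kPa
Interpolating between 327.1 K and 328.9 K gives T ≈ 328.1 K.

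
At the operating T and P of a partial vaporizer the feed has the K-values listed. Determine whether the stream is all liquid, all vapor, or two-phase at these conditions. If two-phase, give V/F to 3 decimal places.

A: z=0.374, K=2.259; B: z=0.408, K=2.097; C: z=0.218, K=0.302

two-phase, V/F = 0.934

ΣzᵢKᵢ = 1.766; Σzᵢ/Kᵢ = 1.082.
Both exceed 1, so a two-phase solution exists.
Let ψ = V/F and solve Σ zᵢ(Kᵢ−1)/(1+ψ(Kᵢ−1)) = 0.
Newton–Raphson from ψ = 0.65:
  ψ = 0.650: g = 0.2417, g' = -0.702 → ψ = 0.994
  ψ = 0.994: g = -0.0738, g' = -1.362 → ψ = 0.940
  ψ = 0.940: g = -0.0064, g' = -1.141 → ψ = 0.934
Converged at ψ = 0.934.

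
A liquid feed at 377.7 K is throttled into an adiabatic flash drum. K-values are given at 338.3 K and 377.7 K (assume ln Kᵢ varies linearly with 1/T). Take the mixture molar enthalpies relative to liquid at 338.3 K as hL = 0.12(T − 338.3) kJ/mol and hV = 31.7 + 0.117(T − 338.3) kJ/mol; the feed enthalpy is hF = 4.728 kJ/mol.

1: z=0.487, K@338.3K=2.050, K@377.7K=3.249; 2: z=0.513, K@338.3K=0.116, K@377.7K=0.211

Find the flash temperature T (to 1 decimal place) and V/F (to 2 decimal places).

T = 343.7 K, V/F = 0.13

Adiabatic flash: solve Rachford–Rice at each trial T, then check hF = ψ·hV(T) + (1−ψ)·hL(T).
  T = 338.3 K: K = (2.050, 0.116), RR gives ψ = 0.062, H_out = 1.976 kJ/mol
  T = 377.7 K: K = (3.249, 0.211), RR gives ψ = 0.389, H_out = 17.018 kJ/mol
  T = 358.0 K: K = (2.614, 0.159), RR gives ψ = 0.261, H_out = 10.629 kJ/mol
  T = 348.1 K: K = (2.321, 0.136), RR gives ψ = 0.176, H_out = 6.738 kJ/mol
  T = 343.2 K: K = (2.183, 0.126), RR gives ψ = 0.124, H_out = 4.505 kJ/mol
  T = 345.6 K: K = (2.250, 0.131), RR gives ψ = 0.150, H_out = 5.631 kJ/mol
Linear interpolation between T = 343.2 (H_out = 4.505) and T = 345.6 (H_out = 5.631) on hF = 4.728 gives T ≈ 343.7 K, at which ψ = 0.13.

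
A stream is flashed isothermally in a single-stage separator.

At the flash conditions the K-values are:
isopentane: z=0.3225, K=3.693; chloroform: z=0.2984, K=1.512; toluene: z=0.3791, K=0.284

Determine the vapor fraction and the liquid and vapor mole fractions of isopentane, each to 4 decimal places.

Let ψ = V/F and solve Σ zᵢ(Kᵢ−1)/(1+ψ(Kᵢ−1)) = 0.
Check two-phase: ΣzᵢKᵢ = 1.7498 > 1 and Σzᵢ/Kᵢ = 1.6195 > 1, so g(0) = 0.7498 > 0 and g(1) = -0.6195 < 0.
Newton–Raphson from ψ = 0.5:
  ψ = 0.5000: g = 0.06897, g' = -0.9459 → ψ = 0.5729
  ψ = 0.5729: g = -0.00055, g' = -0.9672 → ψ = 0.5723
Converged at ψ = 0.5723.
Compositions from xᵢ = zᵢ/(1+ψ(Kᵢ−1)), yᵢ = Kᵢxᵢ:
  isopentane: x = 0.1269, y = 0.4686
  chloroform: x = 0.2308, y = 0.3489
  toluene: x = 0.6423, y = 0.1824

ψ = 0.5723, x_isopentane = 0.1269, y_isopentane = 0.4686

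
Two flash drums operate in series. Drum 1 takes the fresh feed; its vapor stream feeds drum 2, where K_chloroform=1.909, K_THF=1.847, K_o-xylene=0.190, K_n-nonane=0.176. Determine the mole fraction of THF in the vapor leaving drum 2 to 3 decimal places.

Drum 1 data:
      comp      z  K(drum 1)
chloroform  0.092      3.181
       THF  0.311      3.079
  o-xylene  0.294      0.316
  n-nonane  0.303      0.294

y_THF (drum 2) = 0.696

Drum 1:
Rachford–Rice: g(ψ₁) = Σ zᵢ(Kᵢ−1)/(1+ψ₁(Kᵢ−1)) = 0.
Feasibility: ΣzᵢKᵢ = 1.432, Σzᵢ/Kᵢ = 2.091 — both > 1, two phases present.
Iterate (Newton) starting at ψ₁ = 0.51:
  ψ₁ = 0.510: g = -0.2343, g' = -1.108 → ψ₁ = 0.299
  ψ₁ = 0.299: g = -0.0033, g' = -1.132 → ψ₁ = 0.296
Converged at ψ₁ = 0.296.
Drum-1 compositions:
  chloroform: x = 0.056, y = 0.178
  THF: x = 0.193, y = 0.593
  o-xylene: x = 0.369, y = 0.116
  n-nonane: x = 0.383, y = 0.113
Drum-2 feed = drum-1 vapor: z₂ = (0.1779, 0.5930, 0.1165, 0.1126).
Drum 2:
Iterate (Newton) starting at ψ₂ = 0.65:
  ψ₂ = 0.650: g = 0.0266, g' = -0.930 → ψ₂ = 0.679
  ψ₂ = 0.679: g = -0.0009, g' = -0.998 → ψ₂ = 0.678
Converged at ψ₂ = 0.678.
  chloroform: x = 0.110, y = 0.210
  THF: x = 0.377, y = 0.696
  o-xylene: x = 0.258, y = 0.049
  n-nonane: x = 0.255, y = 0.045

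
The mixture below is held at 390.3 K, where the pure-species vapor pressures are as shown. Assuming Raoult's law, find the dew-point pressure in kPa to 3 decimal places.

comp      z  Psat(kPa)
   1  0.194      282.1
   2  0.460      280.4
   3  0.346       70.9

Pdew = 138.728 kPa

At the dew point ψ → 1, so Σzᵢ/Kᵢ = 1 with Kᵢ = Pᵢˢᵃᵗ/P ⇒ 1/P = Σzᵢ/Pᵢˢᵃᵗ.
1/P = 0.194/282.1 + 0.460/280.4 + 0.346/70.9 = 0.007208 ⇒ P = 138.728 kPa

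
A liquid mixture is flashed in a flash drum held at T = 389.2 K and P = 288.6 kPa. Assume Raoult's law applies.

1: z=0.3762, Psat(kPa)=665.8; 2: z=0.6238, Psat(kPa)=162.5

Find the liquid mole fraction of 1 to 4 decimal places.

x_1 = 0.2505

Raoult's law: Kᵢ = Pᵢˢᵃᵗ/P = Pᵢˢᵃᵗ/288.6.
  K_1 = 665.8/288.6 = 2.306999, K_2 = 162.5/288.6 = 0.563063
Binary case is linear: z₁(K₁−1)(1+V/F(K₂−1)) + z₂(K₂−1)(1+V/F(K₁−1)) = 0
⇒ V/F = [z₁(K₁−1)+z₂(K₂−1)] / [−(K₁−1)(K₂−1)] = 0.21913/0.57108 = 0.3837
Compositions from xᵢ = zᵢ/(1+V/F(Kᵢ−1)), yᵢ = Kᵢxᵢ:
  1: x = 0.2505, y = 0.5780
  2: x = 0.7495, y = 0.4220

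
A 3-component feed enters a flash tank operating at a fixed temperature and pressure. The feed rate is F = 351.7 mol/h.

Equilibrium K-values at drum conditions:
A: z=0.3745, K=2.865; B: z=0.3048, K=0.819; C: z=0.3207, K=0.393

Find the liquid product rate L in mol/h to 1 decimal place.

L = 163.4 mol/h

Let ψ = V/F and solve Σ zᵢ(Kᵢ−1)/(1+ψ(Kᵢ−1)) = 0.
g(0) = ΣzᵢKᵢ − 1 = 0.4486 and g(1) = 1 − Σzᵢ/Kᵢ = -0.3189, so a root lies in (0, 1).
Newton–Raphson from ψ = 0.63:
  ψ = 0.6300: g = -0.05634, g' = -0.5979 → ψ = 0.5358
  ψ = 0.5358: g = -0.00022, g' = -0.5977 → ψ = 0.5354
Converged at ψ = 0.5354.
Then V = ψ·F = 0.5354·351.7 = 188.3 mol/h and L = F − V = 163.4 mol/h.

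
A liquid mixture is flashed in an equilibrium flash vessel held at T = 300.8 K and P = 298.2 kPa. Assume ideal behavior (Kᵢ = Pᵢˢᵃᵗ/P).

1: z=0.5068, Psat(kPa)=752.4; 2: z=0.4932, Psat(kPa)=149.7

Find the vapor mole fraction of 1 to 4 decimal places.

y_1 = 0.6217

Raoult's law: Kᵢ = Pᵢˢᵃᵗ/P = Pᵢˢᵃᵗ/298.2.
  K_1 = 752.4/298.2 = 2.523139, K_2 = 149.7/298.2 = 0.502012
Rachford–Rice: g(V/F) = Σ zᵢ(Kᵢ−1)/(1+V/F(Kᵢ−1)) = 0.
Feasibility: ΣzᵢKᵢ = 1.5263, Σzᵢ/Kᵢ = 1.1833 — both > 1, two phases present.
Newton–Raphson from V/F = 0.58:
  V/F = 0.5800: g = 0.06450, g' = -0.5733 → V/F = 0.6925
  V/F = 0.6925: g = 0.00078, g' = -0.5634 → V/F = 0.6939
Converged at V/F = 0.6939.
Compositions from xᵢ = zᵢ/(1+V/F(Kᵢ−1)), yᵢ = Kᵢxᵢ:
  1: x = 0.2464, y = 0.6217
  2: x = 0.7536, y = 0.3783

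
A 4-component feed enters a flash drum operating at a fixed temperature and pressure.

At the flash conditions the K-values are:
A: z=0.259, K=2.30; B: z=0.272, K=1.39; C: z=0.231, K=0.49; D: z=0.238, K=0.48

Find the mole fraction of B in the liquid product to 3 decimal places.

Rachford–Rice: g(V/F) = Σ zᵢ(Kᵢ−1)/(1+V/F(Kᵢ−1)) = 0.
g(0) = ΣzᵢKᵢ − 1 = 0.201 and g(1) = 1 − Σzᵢ/Kᵢ = -0.276, so a root lies in (0, 1).
Newton iteration, V/F⁰ = 0.52:
  V/F = 0.520: g = -0.0409, g' = -0.417 → V/F = 0.422
Converged at V/F = 0.422.
Compositions from xᵢ = zᵢ/(1+V/F(Kᵢ−1)), yᵢ = Kᵢxᵢ:
  A: x = 0.167, y = 0.385
  B: x = 0.234, y = 0.325
  C: x = 0.294, y = 0.144
  D: x = 0.305, y = 0.146

x_B = 0.234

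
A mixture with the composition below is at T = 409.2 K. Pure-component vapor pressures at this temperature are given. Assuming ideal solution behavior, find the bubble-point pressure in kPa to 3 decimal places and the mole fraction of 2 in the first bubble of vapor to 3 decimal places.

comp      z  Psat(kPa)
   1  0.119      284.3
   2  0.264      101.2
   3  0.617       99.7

Pbub = 122.063 kPa, y_2 = 0.219

At the bubble point ψ → 0, so ΣzᵢKᵢ = 1 with Kᵢ = Pᵢˢᵃᵗ/P ⇒ P = ΣzᵢPᵢˢᵃᵗ.
P = 0.119·284.3 + 0.264·101.2 + 0.617·99.7 = 122.063 kPa
yᵢ = zᵢPᵢˢᵃᵗ/P ⇒ y_2 = 0.264·101.2/122.063 = 0.219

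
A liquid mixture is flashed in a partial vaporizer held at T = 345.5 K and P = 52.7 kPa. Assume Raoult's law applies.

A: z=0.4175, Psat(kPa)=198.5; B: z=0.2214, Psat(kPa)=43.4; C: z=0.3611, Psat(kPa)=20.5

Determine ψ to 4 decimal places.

Raoult's law: Kᵢ = Pᵢˢᵃᵗ/P = Pᵢˢᵃᵗ/52.7.
  K_A = 198.5/52.7 = 3.766603, K_B = 43.4/52.7 = 0.823529, K_C = 20.5/52.7 = 0.388994
Newton–Raphson from ψ = 0.59:
  ψ = 0.5900: g = 0.05018, g' = -0.7994 → ψ = 0.6528
  ψ = 0.6528: g = 0.00046, g' = -0.7877 → ψ = 0.6534
Converged at ψ = 0.6534.

ψ = 0.6534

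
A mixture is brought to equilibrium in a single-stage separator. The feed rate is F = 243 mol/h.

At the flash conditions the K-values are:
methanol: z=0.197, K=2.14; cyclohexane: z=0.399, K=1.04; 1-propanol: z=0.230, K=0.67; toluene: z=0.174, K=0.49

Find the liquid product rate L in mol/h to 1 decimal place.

L = 176.1 mol/h

Let ψ = V/F and solve Σ zᵢ(Kᵢ−1)/(1+ψ(Kᵢ−1)) = 0.
Feasibility: ΣzᵢKᵢ = 1.076, Σzᵢ/Kᵢ = 1.174 — both > 1, two phases present.
Iterate (Newton) starting at ψ = 0.37:
  ψ = 0.370: g = -0.0222, g' = -0.229 → ψ = 0.273
  ψ = 0.273: g = 0.0005, g' = -0.241 → ψ = 0.275
Converged at ψ = 0.275.
Then V = ψ·F = 0.2753·243 = 66.9 mol/h and L = F − V = 176.1 mol/h.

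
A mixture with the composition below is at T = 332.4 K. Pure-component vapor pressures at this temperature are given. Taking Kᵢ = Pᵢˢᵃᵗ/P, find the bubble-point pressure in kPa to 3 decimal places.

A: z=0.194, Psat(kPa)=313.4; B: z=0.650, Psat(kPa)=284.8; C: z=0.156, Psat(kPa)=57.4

Pbub = 254.874 kPa

At the bubble point ψ → 0, so ΣzᵢKᵢ = 1 with Kᵢ = Pᵢˢᵃᵗ/P ⇒ P = ΣzᵢPᵢˢᵃᵗ.
P = 0.194·313.4 + 0.650·284.8 + 0.156·57.4 = 254.874 kPa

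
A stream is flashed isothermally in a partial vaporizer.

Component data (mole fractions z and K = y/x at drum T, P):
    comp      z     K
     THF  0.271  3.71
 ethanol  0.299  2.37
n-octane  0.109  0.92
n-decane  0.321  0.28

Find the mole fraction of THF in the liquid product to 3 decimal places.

x_THF = 0.095

Iterate (Newton) starting at β = 0.5:
  β = 0.500: g = 0.1847, g' = -0.964 → β = 0.692
  β = 0.692: g = -0.0039, g' = -1.050 → β = 0.688
Converged at β = 0.688.
Compositions from xᵢ = zᵢ/(1+β(Kᵢ−1)), yᵢ = Kᵢxᵢ:
  THF: x = 0.095, y = 0.351
  ethanol: x = 0.154, y = 0.365
  n-octane: x = 0.115, y = 0.106
  n-decane: x = 0.636, y = 0.178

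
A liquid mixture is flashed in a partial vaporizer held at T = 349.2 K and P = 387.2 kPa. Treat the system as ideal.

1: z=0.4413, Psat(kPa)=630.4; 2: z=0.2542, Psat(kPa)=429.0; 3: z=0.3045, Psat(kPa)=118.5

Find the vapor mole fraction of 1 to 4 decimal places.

Raoult's law: Kᵢ = Pᵢˢᵃᵗ/P = Pᵢˢᵃᵗ/387.2.
  K_1 = 630.4/387.2 = 1.628099, K_2 = 429.0/387.2 = 1.107955, K_3 = 118.5/387.2 = 0.306043
Newton iteration, ψ⁰ = 0.5:
  ψ = 0.5000: g = -0.08662, g' = -0.4474 → ψ = 0.3064
  ψ = 0.3064: g = -0.00936, g' = -0.3617 → ψ = 0.2805
  ψ = 0.2805: g = -0.00009, g' = -0.3547 → ψ = 0.2803
Converged at ψ = 0.2803.
Compositions from xᵢ = zᵢ/(1+ψ(Kᵢ−1)), yᵢ = Kᵢxᵢ:
  1: x = 0.3752, y = 0.6109
  2: x = 0.2467, y = 0.2734
  3: x = 0.3780, y = 0.1157

y_1 = 0.6109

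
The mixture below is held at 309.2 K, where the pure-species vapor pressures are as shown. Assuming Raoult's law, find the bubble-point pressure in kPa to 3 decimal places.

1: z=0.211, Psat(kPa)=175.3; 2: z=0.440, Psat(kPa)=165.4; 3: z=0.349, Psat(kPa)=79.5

At the bubble point ψ → 0, so ΣzᵢKᵢ = 1 with Kᵢ = Pᵢˢᵃᵗ/P ⇒ P = ΣzᵢPᵢˢᵃᵗ.
P = 0.211·175.3 + 0.440·165.4 + 0.349·79.5 = 137.510 kPa

Pbub = 137.510 kPa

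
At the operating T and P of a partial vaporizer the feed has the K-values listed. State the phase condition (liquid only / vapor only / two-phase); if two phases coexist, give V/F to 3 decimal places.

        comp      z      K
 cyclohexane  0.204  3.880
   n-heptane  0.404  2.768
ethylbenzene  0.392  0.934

vapor only

ΣzᵢKᵢ = 2.276; Σzᵢ/Kᵢ = 0.618.
Since Σzᵢ/Kᵢ < 1 the mixture is above its dew point — single vapor phase.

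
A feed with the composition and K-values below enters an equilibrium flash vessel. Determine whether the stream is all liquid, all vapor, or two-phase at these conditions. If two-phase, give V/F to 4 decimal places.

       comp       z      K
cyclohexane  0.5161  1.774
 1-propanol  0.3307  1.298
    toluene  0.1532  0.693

ΣzᵢKᵢ = 1.4510; Σzᵢ/Kᵢ = 0.7668.
Since Σzᵢ/Kᵢ < 1 the mixture is above its dew point — single vapor phase.

all vapor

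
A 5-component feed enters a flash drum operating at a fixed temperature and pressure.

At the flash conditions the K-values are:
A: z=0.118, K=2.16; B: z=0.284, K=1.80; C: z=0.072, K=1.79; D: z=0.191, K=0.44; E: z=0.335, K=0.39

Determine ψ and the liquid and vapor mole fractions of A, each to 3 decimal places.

Let ψ = V/F and solve Σ zᵢ(Kᵢ−1)/(1+ψ(Kᵢ−1)) = 0.
Check two-phase: ΣzᵢKᵢ = 1.110 > 1 and Σzᵢ/Kᵢ = 1.546 > 1, so g(0) = 0.110 > 0 and g(1) = -0.546 < 0.
Newton iteration, ψ⁰ = 0.45:
  ψ = 0.450: g = -0.1257, g' = -0.535 → ψ = 0.215
  ψ = 0.215: g = -0.0048, g' = -0.509 → ψ = 0.206
Converged at ψ = 0.206.
Compositions from xᵢ = zᵢ/(1+ψ(Kᵢ−1)), yᵢ = Kᵢxᵢ:
  A: x = 0.095, y = 0.206
  B: x = 0.244, y = 0.439
  C: x = 0.062, y = 0.111
  D: x = 0.216, y = 0.095
  E: x = 0.383, y = 0.149

ψ = 0.206, x_A = 0.095, y_A = 0.206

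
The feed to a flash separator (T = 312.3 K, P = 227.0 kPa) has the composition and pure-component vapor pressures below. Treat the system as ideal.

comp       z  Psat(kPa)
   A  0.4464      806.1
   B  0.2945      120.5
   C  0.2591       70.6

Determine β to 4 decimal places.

Raoult's law: Kᵢ = Pᵢˢᵃᵗ/P = Pᵢˢᵃᵗ/227.0.
  K_A = 806.1/227.0 = 3.551101, K_B = 120.5/227.0 = 0.530837, K_C = 70.6/227.0 = 0.311013
Let β = V/F and solve Σ zᵢ(Kᵢ−1)/(1+β(Kᵢ−1)) = 0.
g(0) = ΣzᵢKᵢ − 1 = 0.8221 and g(1) = 1 − Σzᵢ/Kᵢ = -0.5136, so a root lies in (0, 1).
Iterate (Newton) starting at β = 0.62:
  β = 0.6200: g = -0.06537, g' = -0.9396 → β = 0.5504
  β = 0.5504: g = -0.00017, g' = -0.9396 → β = 0.5502
Converged at β = 0.5502.

β = 0.5502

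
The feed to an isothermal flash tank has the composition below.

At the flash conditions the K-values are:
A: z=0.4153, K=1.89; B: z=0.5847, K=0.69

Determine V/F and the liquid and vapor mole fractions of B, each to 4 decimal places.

V/F = 0.6827, x_B = 0.7417, y_B = 0.5118

Binary case is linear: z₁(K₁−1)(1+V/F(K₂−1)) + z₂(K₂−1)(1+V/F(K₁−1)) = 0
⇒ V/F = [z₁(K₁−1)+z₂(K₂−1)] / [−(K₁−1)(K₂−1)] = 0.18836/0.27590 = 0.6827
Compositions from xᵢ = zᵢ/(1+V/F(Kᵢ−1)), yᵢ = Kᵢxᵢ:
  A: x = 0.2583, y = 0.4882
  B: x = 0.7417, y = 0.5118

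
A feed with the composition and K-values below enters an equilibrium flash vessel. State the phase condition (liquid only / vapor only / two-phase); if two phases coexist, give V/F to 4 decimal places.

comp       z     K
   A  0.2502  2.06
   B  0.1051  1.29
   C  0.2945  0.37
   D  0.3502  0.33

liquid only

ΣzᵢKᵢ = 0.8755; Σzᵢ/Kᵢ = 2.0601.
Since ΣzᵢKᵢ < 1 the mixture is below its bubble point — single liquid phase.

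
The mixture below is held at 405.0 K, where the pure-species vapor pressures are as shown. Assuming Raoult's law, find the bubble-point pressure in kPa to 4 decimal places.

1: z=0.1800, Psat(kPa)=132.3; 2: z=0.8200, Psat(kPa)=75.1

At the bubble point ψ → 0, so ΣzᵢKᵢ = 1 with Kᵢ = Pᵢˢᵃᵗ/P ⇒ P = ΣzᵢPᵢˢᵃᵗ.
P = 0.1800·132.3 + 0.8200·75.1 = 85.3960 kPa

Pbub = 85.3960 kPa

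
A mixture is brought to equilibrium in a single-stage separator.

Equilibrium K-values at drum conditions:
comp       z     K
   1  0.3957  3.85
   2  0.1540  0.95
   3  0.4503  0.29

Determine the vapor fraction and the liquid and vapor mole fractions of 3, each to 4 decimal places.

ψ = 0.4648, x_3 = 0.6721, y_3 = 0.1949

Newton–Raphson from ψ = 0.69:
  ψ = 0.6900: g = -0.25458, g' = -1.2380 → ψ = 0.4844
  ψ = 0.4844: g = -0.02143, g' = -1.0949 → ψ = 0.4648
Converged at ψ = 0.4648.
Compositions from xᵢ = zᵢ/(1+ψ(Kᵢ−1)), yᵢ = Kᵢxᵢ:
  1: x = 0.1702, y = 0.6553
  2: x = 0.1577, y = 0.1498
  3: x = 0.6721, y = 0.1949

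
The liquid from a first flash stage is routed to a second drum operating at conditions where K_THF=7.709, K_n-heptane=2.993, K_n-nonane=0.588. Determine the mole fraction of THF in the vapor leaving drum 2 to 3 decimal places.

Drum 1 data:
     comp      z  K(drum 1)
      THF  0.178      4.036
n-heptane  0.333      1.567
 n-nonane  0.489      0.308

Drum 1:
Newton iteration, ψ₁⁰ = 0.3:
  ψ₁ = 0.300: g = 0.0171, g' = -0.900 → ψ₁ = 0.319
Converged at ψ₁ = 0.319.
Drum-1 compositions:
  THF: x = 0.090, y = 0.365
  n-heptane: x = 0.282, y = 0.442
  n-nonane: x = 0.628, y = 0.193
Drum-2 feed = drum-1 liquid: z₂ = (0.0904, 0.2820, 0.6276).
Drum 2:
Rachford–Rice: g(ψ₂) = Σ zᵢ(Kᵢ−1)/(1+ψ₂(Kᵢ−1)) = 0.
g(0) = ΣzᵢKᵢ − 1 = 0.910 and g(1) = 1 − Σzᵢ/Kᵢ = -0.173, so a root lies in (0, 1).
Iterate (Newton) starting at ψ₂ = 0.54:
  ψ₂ = 0.540: g = 0.0693, g' = -0.626 → ψ₂ = 0.651
  ψ₂ = 0.651: g = 0.0045, g' = -0.553 → ψ₂ = 0.659
Converged at ψ₂ = 0.659.
  THF: x = 0.017, y = 0.129
  n-heptane: x = 0.122, y = 0.365
  n-nonane: x = 0.861, y = 0.507

y_THF (drum 2) = 0.129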